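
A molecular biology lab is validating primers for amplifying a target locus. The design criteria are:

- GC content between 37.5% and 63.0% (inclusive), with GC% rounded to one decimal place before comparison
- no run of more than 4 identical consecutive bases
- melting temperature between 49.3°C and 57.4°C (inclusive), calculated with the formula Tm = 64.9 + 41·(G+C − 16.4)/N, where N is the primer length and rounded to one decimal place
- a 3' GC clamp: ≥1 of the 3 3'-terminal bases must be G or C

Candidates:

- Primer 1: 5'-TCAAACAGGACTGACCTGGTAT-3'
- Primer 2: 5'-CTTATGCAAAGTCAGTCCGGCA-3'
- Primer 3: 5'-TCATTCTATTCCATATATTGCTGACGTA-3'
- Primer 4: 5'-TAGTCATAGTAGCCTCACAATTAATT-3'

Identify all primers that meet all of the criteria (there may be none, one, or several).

Primer 1 (22 nt, A=7 T=5 G=5 C=5): GC 10/22 = 45.5% ✓; longest run = 3 ✓; Tm = 64.9 + 41·(10 − 16.4)/22 = 53.0°C ✓; 3' end TAT has 0 G/C, need ≥1 ✗ — fails.
Primer 2 (22 nt, A=6 T=5 G=5 C=6): GC 11/22 = 50.0% ✓; longest run = 3 ✓; Tm = 64.9 + 41·(11 − 16.4)/22 = 54.8°C ✓; 3' end GCA has 2 G/C ✓ — passes.
Primer 3 (28 nt, A=7 T=12 G=3 C=6): GC 9/28 = 32.1%, outside 37.5–63.0% ✗; longest run = 2 ✓; Tm = 64.9 + 41·(9 − 16.4)/28 = 54.1°C ✓; 3' end GTA has 1 G/C ✓ — fails.
Primer 4 (26 nt, A=9 T=9 G=3 C=5): GC 8/26 = 30.8%, outside 37.5–63.0% ✗; longest run = 2 ✓; Tm = 64.9 + 41·(8 − 16.4)/26 = 51.7°C ✓; 3' end ATT has 0 G/C, need ≥1 ✗ — fails.

Primer 2 only.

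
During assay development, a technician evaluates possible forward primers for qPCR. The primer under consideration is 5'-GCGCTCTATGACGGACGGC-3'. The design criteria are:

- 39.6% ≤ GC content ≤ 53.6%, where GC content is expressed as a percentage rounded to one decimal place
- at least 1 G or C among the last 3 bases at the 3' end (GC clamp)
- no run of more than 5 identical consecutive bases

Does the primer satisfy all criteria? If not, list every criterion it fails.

Fails: GC content.

Base counts: A=3, T=3, G=7, C=6 (length 19).
GC content: GC 13/19 = 68.4%, outside 39.6–53.6% ✗
GC clamp: 3' end GGC has 3 G/C ✓
homopolymer run: longest run = 2 ✓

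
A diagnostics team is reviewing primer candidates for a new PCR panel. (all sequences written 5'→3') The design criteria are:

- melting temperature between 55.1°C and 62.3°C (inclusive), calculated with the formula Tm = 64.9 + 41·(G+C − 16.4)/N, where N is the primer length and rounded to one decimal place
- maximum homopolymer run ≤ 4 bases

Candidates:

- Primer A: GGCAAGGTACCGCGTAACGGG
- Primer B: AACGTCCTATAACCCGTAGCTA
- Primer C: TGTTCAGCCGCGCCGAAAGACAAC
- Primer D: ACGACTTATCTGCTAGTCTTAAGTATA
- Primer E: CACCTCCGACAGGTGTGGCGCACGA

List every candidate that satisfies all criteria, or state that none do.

Primer A (21 nt, A=5 T=2 G=9 C=5): Tm = 64.9 + 41·(14 − 16.4)/21 = 60.2°C ✓; longest run = 3 ✓ — passes.
Primer B (22 nt, A=7 T=5 G=3 C=7): Tm = 64.9 + 41·(10 − 16.4)/22 = 53.0°C, outside 55.1–62.3°C ✗; longest run = 3 ✓ — fails.
Primer C (24 nt, A=7 T=3 G=6 C=8): Tm = 64.9 + 41·(14 − 16.4)/24 = 60.8°C ✓; longest run = 3 ✓ — passes.
Primer D (27 nt, A=8 T=10 G=4 C=5): Tm = 64.9 + 41·(9 − 16.4)/27 = 53.7°C, outside 55.1–62.3°C ✗; longest run = 2 ✓ — fails.
Primer E (25 nt, A=5 T=3 G=8 C=9): Tm = 64.9 + 41·(17 − 16.4)/25 = 65.9°C, outside 55.1–62.3°C ✗; longest run = 2 ✓ — fails.

Primer A and Primer C.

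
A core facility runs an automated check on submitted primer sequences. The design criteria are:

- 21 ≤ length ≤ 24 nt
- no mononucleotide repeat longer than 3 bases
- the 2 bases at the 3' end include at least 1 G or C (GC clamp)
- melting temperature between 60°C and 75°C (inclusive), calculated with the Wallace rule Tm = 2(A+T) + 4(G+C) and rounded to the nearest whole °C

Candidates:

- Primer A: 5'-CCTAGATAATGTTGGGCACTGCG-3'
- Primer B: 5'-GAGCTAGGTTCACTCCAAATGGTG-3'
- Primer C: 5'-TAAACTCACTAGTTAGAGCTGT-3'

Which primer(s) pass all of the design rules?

Primer A, Primer B and Primer C.

Primer A (23 nt, A=5 T=6 G=7 C=5): length 23 ✓; longest run = 3 ✓; 3' end CG has 2 G/C ✓; Tm = 2·11 + 4·12 = 70°C ✓ — passes.
Primer B (24 nt, A=6 T=6 G=7 C=5): length 24 ✓; longest run = 3 ✓; 3' end TG has 1 G/C ✓; Tm = 2·12 + 4·12 = 72°C ✓ — passes.
Primer C (22 nt, A=7 T=7 G=4 C=4): length 22 ✓; longest run = 3 ✓; 3' end GT has 1 G/C ✓; Tm = 2·14 + 4·8 = 60°C ✓ — passes.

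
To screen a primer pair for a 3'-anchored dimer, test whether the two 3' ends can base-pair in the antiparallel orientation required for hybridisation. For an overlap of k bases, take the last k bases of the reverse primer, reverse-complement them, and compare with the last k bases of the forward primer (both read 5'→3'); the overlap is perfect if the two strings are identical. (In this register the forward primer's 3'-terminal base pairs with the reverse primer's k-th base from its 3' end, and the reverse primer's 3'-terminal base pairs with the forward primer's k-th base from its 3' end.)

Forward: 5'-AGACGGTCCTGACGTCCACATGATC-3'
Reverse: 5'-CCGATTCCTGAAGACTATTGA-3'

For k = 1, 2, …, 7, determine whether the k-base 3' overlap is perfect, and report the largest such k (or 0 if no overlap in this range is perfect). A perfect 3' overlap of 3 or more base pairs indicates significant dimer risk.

Last 7 bases (5'→3') — forward …CATGATC, reverse …CTATTGA.
Reverse complement of the reverse primer's last 7 bases: TCAATAG; its first k bases are the reverse complement of the reverse primer's last k bases, so a perfect k-base overlap needs the forward primer's last k bases to equal them.
Comparing (forward last k vs required): k=1: C vs T ✗; k=2: TC vs TC ✓; k=3: ATC vs TCA ✗; k=4: GATC vs TCAA ✗; k=5: TGATC vs TCAAT ✗; k=6: ATGATC vs TCAATA ✗; k=7: CATGATC vs TCAATAG ✗.
Only k = 2 is perfect, so the longest perfect 3' overlap is 2.

Longest perfect overlap: 2 complementary base pairs; below the dimer-risk threshold (threshold 3).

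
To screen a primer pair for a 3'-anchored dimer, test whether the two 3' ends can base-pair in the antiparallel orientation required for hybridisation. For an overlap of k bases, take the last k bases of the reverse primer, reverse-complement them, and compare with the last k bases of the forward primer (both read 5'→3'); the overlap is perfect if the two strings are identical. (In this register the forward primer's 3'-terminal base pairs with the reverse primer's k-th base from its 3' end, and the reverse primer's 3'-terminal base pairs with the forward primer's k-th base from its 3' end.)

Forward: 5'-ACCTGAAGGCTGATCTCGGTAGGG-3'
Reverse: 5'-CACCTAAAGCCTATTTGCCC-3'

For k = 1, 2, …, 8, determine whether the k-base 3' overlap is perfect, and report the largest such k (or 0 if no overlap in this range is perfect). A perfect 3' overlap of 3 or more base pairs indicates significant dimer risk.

Longest perfect overlap: 3 complementary base pairs; significant dimer risk (threshold 3).

Last 8 bases (5'→3') — forward …CGGTAGGG, reverse …ATTTGCCC.
Reverse complement of the reverse primer's last 8 bases: GGGCAAAT; its first k bases are the reverse complement of the reverse primer's last k bases, so a perfect k-base overlap needs the forward primer's last k bases to equal them.
Comparing (forward last k vs required): k=1: G vs G ✓; k=2: GG vs GG ✓; k=3: GGG vs GGG ✓; k=4: AGGG vs GGGC ✗; k=5: TAGGG vs GGGCA ✗; k=6: GTAGGG vs GGGCAA ✗; k=7: GGTAGGG vs GGGCAAA ✗; k=8: CGGTAGGG vs GGGCAAAT ✗.
Perfect overlaps at k = 1, 2, 3; the largest is 3.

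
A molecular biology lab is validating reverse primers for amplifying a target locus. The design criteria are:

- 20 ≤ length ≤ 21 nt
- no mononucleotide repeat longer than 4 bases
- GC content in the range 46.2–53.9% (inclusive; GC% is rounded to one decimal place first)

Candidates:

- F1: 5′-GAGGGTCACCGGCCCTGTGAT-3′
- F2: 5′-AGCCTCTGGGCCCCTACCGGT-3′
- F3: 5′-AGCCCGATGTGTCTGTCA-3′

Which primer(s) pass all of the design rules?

F1 (21 nt, A=3 T=4 G=8 C=6): length 21 ✓; longest run = 3 ✓; GC 14/21 = 66.7%, outside 46.2–53.9% ✗ — fails.
F2 (21 nt, A=2 T=4 G=6 C=9): length 21 ✓; longest run = 4 ✓; GC 15/21 = 71.4%, outside 46.2–53.9% ✗ — fails.
F3 (18 nt, A=3 T=5 G=5 C=5): length 18, outside 20–21 ✗; longest run = 3 ✓; GC 10/18 = 55.6%, outside 46.2–53.9% ✗ — fails.

None of the candidates satisfy all criteria.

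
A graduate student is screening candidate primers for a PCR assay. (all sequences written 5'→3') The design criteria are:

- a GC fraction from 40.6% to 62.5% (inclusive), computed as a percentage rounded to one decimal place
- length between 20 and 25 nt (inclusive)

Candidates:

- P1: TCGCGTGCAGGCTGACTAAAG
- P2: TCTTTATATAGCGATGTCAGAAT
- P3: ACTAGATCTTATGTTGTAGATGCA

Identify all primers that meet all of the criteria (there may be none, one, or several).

P1 (21 nt, A=5 T=4 G=7 C=5): GC 12/21 = 57.1% ✓; length 21 ✓ — passes.
P2 (23 nt, A=7 T=9 G=4 C=3): GC 7/23 = 30.4%, outside 40.6–62.5% ✗; length 23 ✓ — fails.
P3 (24 nt, A=7 T=9 G=5 C=3): GC 8/24 = 33.3%, outside 40.6–62.5% ✗; length 24 ✓ — fails.

P1 only.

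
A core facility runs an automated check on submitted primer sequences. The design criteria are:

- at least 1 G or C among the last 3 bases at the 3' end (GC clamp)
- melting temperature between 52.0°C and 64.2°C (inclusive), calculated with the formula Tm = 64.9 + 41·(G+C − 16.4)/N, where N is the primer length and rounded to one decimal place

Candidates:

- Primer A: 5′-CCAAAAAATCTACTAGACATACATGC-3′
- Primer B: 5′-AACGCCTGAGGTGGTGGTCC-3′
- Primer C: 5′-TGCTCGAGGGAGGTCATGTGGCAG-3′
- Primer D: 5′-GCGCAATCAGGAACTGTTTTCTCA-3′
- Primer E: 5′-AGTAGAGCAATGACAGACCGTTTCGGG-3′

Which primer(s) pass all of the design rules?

Primer A (26 nt, A=12 T=5 G=2 C=7): 3' end TGC has 2 G/C ✓; Tm = 64.9 + 41·(9 − 16.4)/26 = 53.2°C ✓ — passes.
Primer B (20 nt, A=3 T=4 G=8 C=5): 3' end TCC has 2 G/C ✓; Tm = 64.9 + 41·(13 − 16.4)/20 = 57.9°C ✓ — passes.
Primer C (24 nt, A=4 T=5 G=11 C=4): 3' end CAG has 2 G/C ✓; Tm = 64.9 + 41·(15 − 16.4)/24 = 62.5°C ✓ — passes.
Primer D (24 nt, A=6 T=7 G=5 C=6): 3' end TCA has 1 G/C ✓; Tm = 64.9 + 41·(11 − 16.4)/24 = 55.7°C ✓ — passes.
Primer E (27 nt, A=8 T=5 G=9 C=5): 3' end GGG has 3 G/C ✓; Tm = 64.9 + 41·(14 − 16.4)/27 = 61.3°C ✓ — passes.

Primer A, Primer B, Primer C, Primer D and Primer E.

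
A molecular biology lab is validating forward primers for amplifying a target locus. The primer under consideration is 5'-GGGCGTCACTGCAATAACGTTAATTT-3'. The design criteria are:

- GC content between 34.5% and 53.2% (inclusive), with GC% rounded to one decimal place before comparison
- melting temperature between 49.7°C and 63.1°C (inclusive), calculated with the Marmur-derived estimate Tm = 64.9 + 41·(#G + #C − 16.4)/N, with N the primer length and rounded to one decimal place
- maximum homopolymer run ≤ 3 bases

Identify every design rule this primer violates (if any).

Meets all criteria.

Base counts: A=7, T=8, G=6, C=5 (length 26).
GC content: GC 11/26 = 42.3% ✓
Tm: Tm = 64.9 + 41·(11 − 16.4)/26 = 56.4°C ✓
homopolymer run: longest run = 3 ✓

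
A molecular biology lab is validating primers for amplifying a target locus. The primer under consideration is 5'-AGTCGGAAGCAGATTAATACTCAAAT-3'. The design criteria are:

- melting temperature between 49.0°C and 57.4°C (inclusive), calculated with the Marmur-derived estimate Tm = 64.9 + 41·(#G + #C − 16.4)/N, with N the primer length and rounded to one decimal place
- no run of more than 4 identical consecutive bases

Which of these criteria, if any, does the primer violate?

Base counts: A=11, T=6, G=5, C=4 (length 26).
Tm: Tm = 64.9 + 41·(9 − 16.4)/26 = 53.2°C ✓
homopolymer run: longest run = 3 ✓

Meets all criteria.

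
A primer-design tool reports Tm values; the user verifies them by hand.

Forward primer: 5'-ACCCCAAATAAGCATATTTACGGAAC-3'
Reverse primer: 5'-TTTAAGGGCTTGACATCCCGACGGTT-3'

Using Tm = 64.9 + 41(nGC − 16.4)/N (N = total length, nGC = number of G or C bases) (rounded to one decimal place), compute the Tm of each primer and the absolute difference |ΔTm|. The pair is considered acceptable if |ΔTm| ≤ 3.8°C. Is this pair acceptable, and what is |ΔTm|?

Forward: G+C = 10, N = 26 → Tm = 64.9 + 41·(10 − 16.4)/26 = 54.8°C.
Reverse: G+C = 13, N = 26 → Tm = 64.9 + 41·(13 − 16.4)/26 = 59.5°C.
|ΔTm| = |54.8 − 59.5| = 4.7°C, > 3.8°C.

|ΔTm| = 4.7°C; the pair is not acceptable.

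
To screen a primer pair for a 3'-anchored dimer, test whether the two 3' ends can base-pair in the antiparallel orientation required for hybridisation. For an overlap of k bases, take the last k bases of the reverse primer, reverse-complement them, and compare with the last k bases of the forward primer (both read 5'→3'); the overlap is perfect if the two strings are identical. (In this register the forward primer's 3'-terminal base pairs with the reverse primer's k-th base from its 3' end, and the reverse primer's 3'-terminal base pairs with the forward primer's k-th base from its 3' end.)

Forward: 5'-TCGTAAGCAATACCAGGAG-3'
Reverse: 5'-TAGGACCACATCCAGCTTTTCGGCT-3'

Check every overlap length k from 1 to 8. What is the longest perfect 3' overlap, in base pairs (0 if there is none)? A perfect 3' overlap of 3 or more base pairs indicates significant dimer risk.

Last 8 bases (5'→3') — forward …ACCAGGAG, reverse …TTTCGGCT.
Reverse complement of the reverse primer's last 8 bases: AGCCGAAA; its first k bases are the reverse complement of the reverse primer's last k bases, so a perfect k-base overlap needs the forward primer's last k bases to equal them.
Comparing (forward last k vs required): k=1: G vs A ✗; k=2: AG vs AG ✓; k=3: GAG vs AGC ✗; k=4: GGAG vs AGCC ✗; k=5: AGGAG vs AGCCG ✗; k=6: CAGGAG vs AGCCGA ✗; k=7: CCAGGAG vs AGCCGAA ✗; k=8: ACCAGGAG vs AGCCGAAA ✗.
Only k = 2 is perfect, so the longest perfect 3' overlap is 2.

Longest perfect overlap: 2 complementary base pairs; below the dimer-risk threshold (threshold 3).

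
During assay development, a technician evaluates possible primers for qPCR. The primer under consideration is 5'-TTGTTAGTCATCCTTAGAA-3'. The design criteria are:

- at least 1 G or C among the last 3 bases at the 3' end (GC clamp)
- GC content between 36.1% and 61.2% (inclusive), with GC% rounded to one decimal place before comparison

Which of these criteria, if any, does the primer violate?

Fails: GC content.

Base counts: A=5, T=8, G=3, C=3 (length 19).
GC clamp: 3' end GAA has 1 G/C ✓
GC content: GC 6/19 = 31.6%, outside 36.1–61.2% ✗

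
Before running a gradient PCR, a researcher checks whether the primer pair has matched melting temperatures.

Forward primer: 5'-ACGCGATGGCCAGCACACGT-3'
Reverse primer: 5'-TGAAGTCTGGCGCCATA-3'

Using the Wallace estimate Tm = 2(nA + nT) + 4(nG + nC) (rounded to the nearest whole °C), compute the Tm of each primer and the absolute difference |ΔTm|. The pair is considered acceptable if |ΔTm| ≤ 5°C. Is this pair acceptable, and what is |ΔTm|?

|ΔTm| = 14°C; the pair is not acceptable.

Forward: A=5 T=2 G=6 C=7 → Tm = 2·7 + 4·13 = 66°C.
Reverse: A=4 T=4 G=5 C=4 → Tm = 2·8 + 4·9 = 52°C.
|ΔTm| = |66 − 52| = 14°C, > 5°C.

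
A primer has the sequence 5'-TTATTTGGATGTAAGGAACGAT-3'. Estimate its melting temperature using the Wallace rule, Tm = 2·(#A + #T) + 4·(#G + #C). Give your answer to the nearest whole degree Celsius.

Base counts: A=7, T=8, G=6, C=1 (length 22).
Tm = 2·(7+8) + 4·(6+1) = 2·15 + 4·7 = 30 + 28 = 58°C.

58°C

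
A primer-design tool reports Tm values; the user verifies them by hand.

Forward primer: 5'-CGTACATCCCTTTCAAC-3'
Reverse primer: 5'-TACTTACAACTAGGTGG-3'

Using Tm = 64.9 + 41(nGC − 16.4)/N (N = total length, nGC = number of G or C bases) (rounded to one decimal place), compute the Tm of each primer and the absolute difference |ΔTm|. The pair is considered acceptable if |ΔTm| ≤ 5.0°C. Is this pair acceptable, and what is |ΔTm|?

|ΔTm| = 2.4°C; the pair is acceptable.

Forward: G+C = 8, N = 17 → Tm = 64.9 + 41·(8 − 16.4)/17 = 44.6°C.
Reverse: G+C = 7, N = 17 → Tm = 64.9 + 41·(7 − 16.4)/17 = 42.2°C.
|ΔTm| = |44.6 − 42.2| = 2.4°C, ≤ 5.0°C.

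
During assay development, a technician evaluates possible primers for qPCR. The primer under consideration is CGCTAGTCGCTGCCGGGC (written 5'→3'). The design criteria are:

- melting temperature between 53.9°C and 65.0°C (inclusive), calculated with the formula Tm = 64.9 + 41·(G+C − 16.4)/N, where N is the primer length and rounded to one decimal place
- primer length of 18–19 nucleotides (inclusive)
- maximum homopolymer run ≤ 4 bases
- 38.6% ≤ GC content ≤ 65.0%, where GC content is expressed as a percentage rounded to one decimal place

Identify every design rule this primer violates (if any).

Base counts: A=1, T=3, G=7, C=7 (length 18).
Tm: Tm = 64.9 + 41·(14 − 16.4)/18 = 59.4°C ✓
length: length 18 ✓
homopolymer run: longest run = 3 ✓
GC content: GC 14/18 = 77.8%, outside 38.6–65.0% ✗

Fails: GC content.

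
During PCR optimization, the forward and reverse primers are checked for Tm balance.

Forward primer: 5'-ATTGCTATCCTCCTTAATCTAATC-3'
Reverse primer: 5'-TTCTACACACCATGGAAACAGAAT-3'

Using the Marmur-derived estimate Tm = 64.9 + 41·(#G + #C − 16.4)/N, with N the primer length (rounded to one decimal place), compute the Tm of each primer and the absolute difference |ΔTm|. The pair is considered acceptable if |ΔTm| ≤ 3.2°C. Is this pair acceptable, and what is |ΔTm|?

|ΔTm| = 1.7°C; the pair is acceptable.

Forward: G+C = 8, N = 24 → Tm = 64.9 + 41·(8 − 16.4)/24 = 50.6°C.
Reverse: G+C = 9, N = 24 → Tm = 64.9 + 41·(9 − 16.4)/24 = 52.3°C.
|ΔTm| = |50.6 − 52.3| = 1.7°C, ≤ 3.2°C.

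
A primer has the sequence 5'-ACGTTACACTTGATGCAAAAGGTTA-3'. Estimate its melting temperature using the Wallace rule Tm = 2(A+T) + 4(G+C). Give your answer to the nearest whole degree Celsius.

Base counts: A=9, T=7, G=5, C=4 (length 25).
Tm = 2·(9+7) + 4·(5+4) = 2·16 + 4·9 = 32 + 36 = 68°C.

68°C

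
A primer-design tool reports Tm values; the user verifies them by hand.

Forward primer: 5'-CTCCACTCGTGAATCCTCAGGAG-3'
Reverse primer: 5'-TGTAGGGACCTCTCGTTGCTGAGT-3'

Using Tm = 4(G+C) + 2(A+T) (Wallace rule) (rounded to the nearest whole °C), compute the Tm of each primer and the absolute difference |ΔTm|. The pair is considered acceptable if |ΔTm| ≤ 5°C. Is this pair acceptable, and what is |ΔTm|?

|ΔTm| = 2°C; the pair is acceptable.

Forward: A=5 T=5 G=5 C=8 → Tm = 2·10 + 4·13 = 72°C.
Reverse: A=3 T=8 G=8 C=5 → Tm = 2·11 + 4·13 = 74°C.
|ΔTm| = |72 − 74| = 2°C, ≤ 5°C.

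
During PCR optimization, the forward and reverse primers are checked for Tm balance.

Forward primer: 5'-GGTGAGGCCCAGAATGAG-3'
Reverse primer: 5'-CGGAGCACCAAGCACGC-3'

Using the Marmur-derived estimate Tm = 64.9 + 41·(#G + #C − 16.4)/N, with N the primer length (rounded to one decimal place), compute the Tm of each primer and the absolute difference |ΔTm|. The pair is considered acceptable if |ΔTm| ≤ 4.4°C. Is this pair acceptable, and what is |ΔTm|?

|ΔTm| = 1.7°C; the pair is acceptable.

Forward: G+C = 11, N = 18 → Tm = 64.9 + 41·(11 − 16.4)/18 = 52.6°C.
Reverse: G+C = 12, N = 17 → Tm = 64.9 + 41·(12 − 16.4)/17 = 54.3°C.
|ΔTm| = |52.6 − 54.3| = 1.7°C, ≤ 4.4°C.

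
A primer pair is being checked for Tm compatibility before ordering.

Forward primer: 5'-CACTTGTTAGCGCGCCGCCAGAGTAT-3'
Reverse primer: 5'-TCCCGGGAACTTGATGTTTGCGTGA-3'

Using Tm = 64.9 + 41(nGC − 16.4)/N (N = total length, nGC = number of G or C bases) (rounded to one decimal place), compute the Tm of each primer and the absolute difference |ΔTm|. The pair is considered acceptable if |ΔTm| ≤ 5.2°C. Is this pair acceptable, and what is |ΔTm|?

|ΔTm| = 3.4°C; the pair is acceptable.

Forward: G+C = 15, N = 26 → Tm = 64.9 + 41·(15 − 16.4)/26 = 62.7°C.
Reverse: G+C = 13, N = 25 → Tm = 64.9 + 41·(13 − 16.4)/25 = 59.3°C.
|ΔTm| = |62.7 − 59.3| = 3.4°C, ≤ 5.2°C.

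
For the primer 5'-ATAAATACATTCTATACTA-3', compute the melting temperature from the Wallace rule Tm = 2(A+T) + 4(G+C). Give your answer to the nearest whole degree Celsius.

44°C

Base counts: A=9, T=7, G=0, C=3 (length 19).
Tm = 2·(9+7) + 4·(0+3) = 2·16 + 4·3 = 32 + 12 = 44°C.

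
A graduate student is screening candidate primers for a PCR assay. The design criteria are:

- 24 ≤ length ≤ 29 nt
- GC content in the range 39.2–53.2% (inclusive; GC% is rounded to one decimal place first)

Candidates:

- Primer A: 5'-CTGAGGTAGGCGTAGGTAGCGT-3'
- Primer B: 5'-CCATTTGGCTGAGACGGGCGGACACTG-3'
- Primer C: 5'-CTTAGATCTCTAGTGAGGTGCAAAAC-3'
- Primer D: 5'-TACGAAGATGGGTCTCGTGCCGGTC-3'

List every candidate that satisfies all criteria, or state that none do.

Primer A (22 nt, A=4 T=5 G=10 C=3): length 22, outside 24–29 ✗; GC 13/22 = 59.1%, outside 39.2–53.2% ✗ — fails.
Primer B (27 nt, A=5 T=5 G=10 C=7): length 27 ✓; GC 17/27 = 63.0%, outside 39.2–53.2% ✗ — fails.
Primer C (26 nt, A=8 T=7 G=6 C=5): length 26 ✓; GC 11/26 = 42.3% ✓ — passes.
Primer D (25 nt, A=4 T=6 G=9 C=6): length 25 ✓; GC 15/25 = 60.0%, outside 39.2–53.2% ✗ — fails.

Primer C only.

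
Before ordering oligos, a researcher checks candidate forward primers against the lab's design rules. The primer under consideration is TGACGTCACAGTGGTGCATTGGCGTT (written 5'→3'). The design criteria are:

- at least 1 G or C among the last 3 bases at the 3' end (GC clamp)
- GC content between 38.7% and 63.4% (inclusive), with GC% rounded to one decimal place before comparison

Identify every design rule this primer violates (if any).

Base counts: A=4, T=8, G=9, C=5 (length 26).
GC clamp: 3' end GTT has 1 G/C ✓
GC content: GC 14/26 = 53.8% ✓

Meets all criteria.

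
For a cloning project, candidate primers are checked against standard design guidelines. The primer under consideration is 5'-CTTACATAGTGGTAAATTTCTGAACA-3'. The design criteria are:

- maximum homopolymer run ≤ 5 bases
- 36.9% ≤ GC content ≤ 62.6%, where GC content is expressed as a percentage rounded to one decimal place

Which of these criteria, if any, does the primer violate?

Base counts: A=9, T=9, G=4, C=4 (length 26).
homopolymer run: longest run = 3 ✓
GC content: GC 8/26 = 30.8%, outside 36.9–62.6% ✗

Fails: GC content.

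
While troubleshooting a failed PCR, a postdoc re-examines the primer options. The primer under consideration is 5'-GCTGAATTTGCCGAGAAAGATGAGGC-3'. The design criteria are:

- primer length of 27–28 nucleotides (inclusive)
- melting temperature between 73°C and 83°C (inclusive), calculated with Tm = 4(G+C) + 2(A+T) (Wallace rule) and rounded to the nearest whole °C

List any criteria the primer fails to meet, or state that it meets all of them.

Base counts: A=8, T=5, G=9, C=4 (length 26).
length: length 26, outside 27–28 ✗
Tm: Tm = 2·13 + 4·13 = 78°C ✓

Fails: length.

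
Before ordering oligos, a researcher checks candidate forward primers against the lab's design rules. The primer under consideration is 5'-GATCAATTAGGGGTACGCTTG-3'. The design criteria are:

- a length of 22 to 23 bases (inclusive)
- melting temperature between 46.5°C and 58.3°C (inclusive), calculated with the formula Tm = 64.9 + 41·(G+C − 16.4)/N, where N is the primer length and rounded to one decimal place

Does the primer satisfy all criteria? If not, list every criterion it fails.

Fails: length.

Base counts: A=5, T=6, G=7, C=3 (length 21).
length: length 21, outside 22–23 ✗
Tm: Tm = 64.9 + 41·(10 − 16.4)/21 = 52.4°C ✓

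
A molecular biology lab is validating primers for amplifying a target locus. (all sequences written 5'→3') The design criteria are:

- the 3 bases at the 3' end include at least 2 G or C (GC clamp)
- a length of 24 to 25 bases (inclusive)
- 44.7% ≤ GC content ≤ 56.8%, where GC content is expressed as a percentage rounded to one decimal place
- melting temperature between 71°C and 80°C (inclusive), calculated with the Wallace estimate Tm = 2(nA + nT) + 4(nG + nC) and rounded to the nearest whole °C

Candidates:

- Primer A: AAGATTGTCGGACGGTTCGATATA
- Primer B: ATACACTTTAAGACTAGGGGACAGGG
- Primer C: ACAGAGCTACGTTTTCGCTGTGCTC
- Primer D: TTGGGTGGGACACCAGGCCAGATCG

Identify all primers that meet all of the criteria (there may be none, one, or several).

Primer C only.

Primer A (24 nt, A=7 T=7 G=7 C=3): 3' end ATA has 0 G/C, need ≥2 ✗; length 24 ✓; GC 10/24 = 41.7%, outside 44.7–56.8% ✗; Tm = 2·14 + 4·10 = 68°C, outside 71–80°C ✗ — fails.
Primer B (26 nt, A=9 T=5 G=8 C=4): 3' end GGG has 3 G/C ✓; length 26, outside 24–25 ✗; GC 12/26 = 46.2% ✓; Tm = 2·14 + 4·12 = 76°C ✓ — fails.
Primer C (25 nt, A=4 T=8 G=6 C=7): 3' end CTC has 2 G/C ✓; length 25 ✓; GC 13/25 = 52.0% ✓; Tm = 2·12 + 4·13 = 76°C ✓ — passes.
Primer D (25 nt, A=5 T=4 G=10 C=6): 3' end TCG has 2 G/C ✓; length 25 ✓; GC 16/25 = 64.0%, outside 44.7–56.8% ✗; Tm = 2·9 + 4·16 = 82°C, outside 71–80°C ✗ — fails.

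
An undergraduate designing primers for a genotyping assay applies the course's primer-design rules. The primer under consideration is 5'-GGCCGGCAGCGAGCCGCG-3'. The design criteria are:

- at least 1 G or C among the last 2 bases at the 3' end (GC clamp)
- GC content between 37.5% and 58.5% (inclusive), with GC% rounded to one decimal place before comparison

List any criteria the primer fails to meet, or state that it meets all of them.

Base counts: A=2, T=0, G=9, C=7 (length 18).
GC clamp: 3' end CG has 2 G/C ✓
GC content: GC 16/18 = 88.9%, outside 37.5–58.5% ✗

Fails: GC content.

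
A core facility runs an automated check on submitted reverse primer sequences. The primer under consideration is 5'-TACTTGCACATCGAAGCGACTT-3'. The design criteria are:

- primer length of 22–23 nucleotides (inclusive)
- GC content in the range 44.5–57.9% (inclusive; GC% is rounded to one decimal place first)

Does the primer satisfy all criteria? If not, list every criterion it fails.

Base counts: A=6, T=6, G=4, C=6 (length 22).
length: length 22 ✓
GC content: GC 10/22 = 45.5% ✓

Meets all criteria.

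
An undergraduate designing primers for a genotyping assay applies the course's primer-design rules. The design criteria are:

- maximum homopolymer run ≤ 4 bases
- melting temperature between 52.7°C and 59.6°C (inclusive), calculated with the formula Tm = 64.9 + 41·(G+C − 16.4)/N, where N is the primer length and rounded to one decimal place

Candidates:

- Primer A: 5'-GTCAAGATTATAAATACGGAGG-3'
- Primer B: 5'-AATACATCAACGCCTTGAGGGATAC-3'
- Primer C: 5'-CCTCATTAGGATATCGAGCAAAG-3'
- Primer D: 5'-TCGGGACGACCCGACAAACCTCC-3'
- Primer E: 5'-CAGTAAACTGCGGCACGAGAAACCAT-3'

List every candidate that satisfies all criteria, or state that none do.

Primer B, Primer C and Primer E.

Primer A (22 nt, A=9 T=5 G=6 C=2): longest run = 3 ✓; Tm = 64.9 + 41·(8 − 16.4)/22 = 49.2°C, outside 52.7–59.6°C ✗ — fails.
Primer B (25 nt, A=9 T=5 G=5 C=6): longest run = 3 ✓; Tm = 64.9 + 41·(11 − 16.4)/25 = 56.0°C ✓ — passes.
Primer C (23 nt, A=8 T=5 G=5 C=5): longest run = 3 ✓; Tm = 64.9 + 41·(10 − 16.4)/23 = 53.5°C ✓ — passes.
Primer D (23 nt, A=6 T=2 G=5 C=10): longest run = 3 ✓; Tm = 64.9 + 41·(15 − 16.4)/23 = 62.4°C, outside 52.7–59.6°C ✗ — fails.
Primer E (26 nt, A=10 T=3 G=6 C=7): longest run = 3 ✓; Tm = 64.9 + 41·(13 − 16.4)/26 = 59.5°C ✓ — passes.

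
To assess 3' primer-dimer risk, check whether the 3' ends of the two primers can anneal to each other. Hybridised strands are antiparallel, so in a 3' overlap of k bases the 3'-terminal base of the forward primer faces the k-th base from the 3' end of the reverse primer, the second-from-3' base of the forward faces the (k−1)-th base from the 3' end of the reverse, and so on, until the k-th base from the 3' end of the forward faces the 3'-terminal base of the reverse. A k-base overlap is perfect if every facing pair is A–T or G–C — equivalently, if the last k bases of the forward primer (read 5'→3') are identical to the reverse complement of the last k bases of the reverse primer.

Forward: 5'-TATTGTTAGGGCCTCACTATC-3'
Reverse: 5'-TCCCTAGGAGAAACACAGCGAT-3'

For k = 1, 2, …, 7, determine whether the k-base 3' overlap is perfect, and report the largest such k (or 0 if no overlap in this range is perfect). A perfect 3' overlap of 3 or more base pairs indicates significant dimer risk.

Longest perfect overlap: 3 complementary base pairs; significant dimer risk (threshold 3).

Last 7 bases (5'→3') — forward …CACTATC, reverse …CAGCGAT.
Reverse complement of the reverse primer's last 7 bases: ATCGCTG; its first k bases are the reverse complement of the reverse primer's last k bases, so a perfect k-base overlap needs the forward primer's last k bases to equal them.
Comparing (forward last k vs required): k=1: C vs A ✗; k=2: TC vs AT ✗; k=3: ATC vs ATC ✓; k=4: TATC vs ATCG ✗; k=5: CTATC vs ATCGC ✗; k=6: ACTATC vs ATCGCT ✗; k=7: CACTATC vs ATCGCTG ✗.
Only k = 3 is perfect, so the longest perfect 3' overlap is 3.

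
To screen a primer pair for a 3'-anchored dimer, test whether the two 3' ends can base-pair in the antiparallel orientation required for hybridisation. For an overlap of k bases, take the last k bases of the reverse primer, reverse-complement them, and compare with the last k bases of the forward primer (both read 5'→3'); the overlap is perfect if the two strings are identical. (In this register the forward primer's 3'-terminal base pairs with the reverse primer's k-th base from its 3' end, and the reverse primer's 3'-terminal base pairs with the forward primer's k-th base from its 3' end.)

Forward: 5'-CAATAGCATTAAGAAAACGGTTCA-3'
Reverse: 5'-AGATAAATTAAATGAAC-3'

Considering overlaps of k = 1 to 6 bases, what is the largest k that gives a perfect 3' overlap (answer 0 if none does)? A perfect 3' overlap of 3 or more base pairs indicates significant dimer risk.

Longest perfect overlap: 5 complementary base pairs; significant dimer risk (threshold 3).

Last 6 bases (5'→3') — forward …GGTTCA, reverse …ATGAAC.
Reverse complement of the reverse primer's last 6 bases: GTTCAT; its first k bases are the reverse complement of the reverse primer's last k bases, so a perfect k-base overlap needs the forward primer's last k bases to equal them.
Comparing (forward last k vs required): k=1: A vs G ✗; k=2: CA vs GT ✗; k=3: TCA vs GTT ✗; k=4: TTCA vs GTTC ✗; k=5: GTTCA vs GTTCA ✓; k=6: GGTTCA vs GTTCAT ✗.
Only k = 5 is perfect, so the longest perfect 3' overlap is 5.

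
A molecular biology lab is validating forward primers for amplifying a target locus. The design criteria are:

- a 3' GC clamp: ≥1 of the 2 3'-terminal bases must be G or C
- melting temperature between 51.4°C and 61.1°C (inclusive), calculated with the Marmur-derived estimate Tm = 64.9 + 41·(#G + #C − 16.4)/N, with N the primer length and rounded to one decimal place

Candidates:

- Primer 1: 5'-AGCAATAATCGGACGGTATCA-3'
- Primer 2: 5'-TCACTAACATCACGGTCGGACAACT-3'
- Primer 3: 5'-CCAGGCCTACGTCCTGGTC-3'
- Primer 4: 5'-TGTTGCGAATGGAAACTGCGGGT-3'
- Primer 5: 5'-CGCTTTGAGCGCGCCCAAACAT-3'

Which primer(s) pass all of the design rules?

Primer 1 (21 nt, A=8 T=4 G=5 C=4): 3' end CA has 1 G/C ✓; Tm = 64.9 + 41·(9 − 16.4)/21 = 50.5°C, outside 51.4–61.1°C ✗ — fails.
Primer 2 (25 nt, A=8 T=5 G=4 C=8): 3' end CT has 1 G/C ✓; Tm = 64.9 + 41·(12 − 16.4)/25 = 57.7°C ✓ — passes.
Primer 3 (19 nt, A=2 T=4 G=5 C=8): 3' end TC has 1 G/C ✓; Tm = 64.9 + 41·(13 − 16.4)/19 = 57.6°C ✓ — passes.
Primer 4 (23 nt, A=5 T=6 G=9 C=3): 3' end GT has 1 G/C ✓; Tm = 64.9 + 41·(12 − 16.4)/23 = 57.1°C ✓ — passes.
Primer 5 (22 nt, A=5 T=4 G=5 C=8): 3' end AT has 0 G/C, need ≥1 ✗; Tm = 64.9 + 41·(13 − 16.4)/22 = 58.6°C ✓ — fails.

Primer 2, Primer 3 and Primer 4.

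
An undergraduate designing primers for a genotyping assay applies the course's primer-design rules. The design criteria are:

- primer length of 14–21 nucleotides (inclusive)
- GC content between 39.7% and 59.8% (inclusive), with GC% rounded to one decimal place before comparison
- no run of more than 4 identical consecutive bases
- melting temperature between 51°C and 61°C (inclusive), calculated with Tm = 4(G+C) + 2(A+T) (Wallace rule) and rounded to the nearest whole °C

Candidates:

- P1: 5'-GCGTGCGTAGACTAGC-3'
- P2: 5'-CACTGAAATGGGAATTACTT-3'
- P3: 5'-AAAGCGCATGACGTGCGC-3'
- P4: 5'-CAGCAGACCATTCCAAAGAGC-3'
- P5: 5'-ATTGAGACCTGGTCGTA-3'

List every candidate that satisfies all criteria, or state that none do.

None of the candidates satisfy all criteria.

P1 (16 nt, A=3 T=3 G=6 C=4): length 16 ✓; GC 10/16 = 62.5%, outside 39.7–59.8% ✗; longest run = 1 ✓; Tm = 2·6 + 4·10 = 52°C ✓ — fails.
P2 (20 nt, A=7 T=6 G=4 C=3): length 20 ✓; GC 7/20 = 35.0%, outside 39.7–59.8% ✗; longest run = 3 ✓; Tm = 2·13 + 4·7 = 54°C ✓ — fails.
P3 (18 nt, A=5 T=2 G=6 C=5): length 18 ✓; GC 11/18 = 61.1%, outside 39.7–59.8% ✗; longest run = 3 ✓; Tm = 2·7 + 4·11 = 58°C ✓ — fails.
P4 (21 nt, A=8 T=2 G=4 C=7): length 21 ✓; GC 11/21 = 52.4% ✓; longest run = 3 ✓; Tm = 2·10 + 4·11 = 64°C, outside 51–61°C ✗ — fails.
P5 (17 nt, A=4 T=5 G=5 C=3): length 17 ✓; GC 8/17 = 47.1% ✓; longest run = 2 ✓; Tm = 2·9 + 4·8 = 50°C, outside 51–61°C ✗ — fails.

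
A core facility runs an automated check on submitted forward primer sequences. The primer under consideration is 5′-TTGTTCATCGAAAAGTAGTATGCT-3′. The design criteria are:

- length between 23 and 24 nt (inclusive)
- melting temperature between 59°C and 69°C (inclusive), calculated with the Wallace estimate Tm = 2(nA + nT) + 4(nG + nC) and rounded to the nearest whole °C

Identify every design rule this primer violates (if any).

Base counts: A=7, T=9, G=5, C=3 (length 24).
length: length 24 ✓
Tm: Tm = 2·16 + 4·8 = 64°C ✓

Meets all criteria.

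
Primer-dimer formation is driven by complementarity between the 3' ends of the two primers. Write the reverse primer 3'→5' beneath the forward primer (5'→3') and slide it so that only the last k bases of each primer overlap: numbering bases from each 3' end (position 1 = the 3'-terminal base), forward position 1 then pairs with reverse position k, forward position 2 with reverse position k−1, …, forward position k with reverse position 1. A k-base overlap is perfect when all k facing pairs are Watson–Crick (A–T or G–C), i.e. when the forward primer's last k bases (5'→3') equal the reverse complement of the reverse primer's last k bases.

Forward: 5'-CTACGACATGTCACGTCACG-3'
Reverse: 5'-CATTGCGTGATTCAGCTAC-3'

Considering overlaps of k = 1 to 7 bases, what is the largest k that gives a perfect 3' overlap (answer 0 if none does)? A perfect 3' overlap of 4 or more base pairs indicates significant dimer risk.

Last 7 bases (5'→3') — forward …CGTCACG, reverse …CAGCTAC.
Reverse complement of the reverse primer's last 7 bases: GTAGCTG; its first k bases are the reverse complement of the reverse primer's last k bases, so a perfect k-base overlap needs the forward primer's last k bases to equal them.
Comparing (forward last k vs required): k=1: G vs G ✓; k=2: CG vs GT ✗; k=3: ACG vs GTA ✗; k=4: CACG vs GTAG ✗; k=5: TCACG vs GTAGC ✗; k=6: GTCACG vs GTAGCT ✗; k=7: CGTCACG vs GTAGCTG ✗.
Only k = 1 is perfect, so the longest perfect 3' overlap is 1.

Longest perfect overlap: 1 complementary base pair; below the dimer-risk threshold (threshold 4).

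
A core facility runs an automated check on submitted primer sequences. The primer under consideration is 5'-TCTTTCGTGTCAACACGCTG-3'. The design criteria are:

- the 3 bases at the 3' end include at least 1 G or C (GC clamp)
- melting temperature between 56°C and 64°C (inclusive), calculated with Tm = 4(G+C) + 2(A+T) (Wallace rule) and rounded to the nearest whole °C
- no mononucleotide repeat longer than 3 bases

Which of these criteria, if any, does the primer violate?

Meets all criteria.

Base counts: A=3, T=7, G=4, C=6 (length 20).
GC clamp: 3' end CTG has 2 G/C ✓
Tm: Tm = 2·10 + 4·10 = 60°C ✓
homopolymer run: longest run = 3 ✓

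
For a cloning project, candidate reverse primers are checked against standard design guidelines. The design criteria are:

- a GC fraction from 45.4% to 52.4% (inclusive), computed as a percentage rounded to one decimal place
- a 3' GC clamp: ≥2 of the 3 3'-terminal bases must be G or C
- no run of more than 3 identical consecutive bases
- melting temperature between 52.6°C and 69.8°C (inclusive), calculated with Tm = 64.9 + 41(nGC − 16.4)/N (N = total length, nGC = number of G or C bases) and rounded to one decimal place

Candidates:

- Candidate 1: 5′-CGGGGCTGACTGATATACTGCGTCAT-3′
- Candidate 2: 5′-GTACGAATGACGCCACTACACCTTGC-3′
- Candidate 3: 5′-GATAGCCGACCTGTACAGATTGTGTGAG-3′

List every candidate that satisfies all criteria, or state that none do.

Candidate 1 (26 nt, A=5 T=7 G=8 C=6): GC 14/26 = 53.8%, outside 45.4–52.4% ✗; 3' end CAT has 1 G/C, need ≥2 ✗; longest run = 4, exceeds 3 ✗; Tm = 64.9 + 41·(14 − 16.4)/26 = 61.1°C ✓ — fails.
Candidate 2 (26 nt, A=7 T=5 G=5 C=9): GC 14/26 = 53.8%, outside 45.4–52.4% ✗; 3' end TGC has 2 G/C ✓; longest run = 2 ✓; Tm = 64.9 + 41·(14 − 16.4)/26 = 61.1°C ✓ — fails.
Candidate 3 (28 nt, A=7 T=7 G=9 C=5): GC 14/28 = 50.0% ✓; 3' end GAG has 2 G/C ✓; longest run = 2 ✓; Tm = 64.9 + 41·(14 − 16.4)/28 = 61.4°C ✓ — passes.

Candidate 3 only.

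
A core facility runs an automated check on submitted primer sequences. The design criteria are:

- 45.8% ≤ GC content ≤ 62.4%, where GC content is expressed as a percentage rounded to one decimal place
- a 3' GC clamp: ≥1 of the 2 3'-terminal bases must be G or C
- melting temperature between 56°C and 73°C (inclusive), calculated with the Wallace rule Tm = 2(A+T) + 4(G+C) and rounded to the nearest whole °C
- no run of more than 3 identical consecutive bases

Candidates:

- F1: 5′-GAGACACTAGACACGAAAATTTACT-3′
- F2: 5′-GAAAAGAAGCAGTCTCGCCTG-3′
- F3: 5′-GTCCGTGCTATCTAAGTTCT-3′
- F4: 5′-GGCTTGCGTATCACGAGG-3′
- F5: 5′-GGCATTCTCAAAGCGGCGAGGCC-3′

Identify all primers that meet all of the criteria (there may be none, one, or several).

F4 only.

F1 (25 nt, A=11 T=5 G=4 C=5): GC 9/25 = 36.0%, outside 45.8–62.4% ✗; 3' end CT has 1 G/C ✓; Tm = 2·16 + 4·9 = 68°C ✓; longest run = 4, exceeds 3 ✗ — fails.
F2 (21 nt, A=7 T=3 G=6 C=5): GC 11/21 = 52.4% ✓; 3' end TG has 1 G/C ✓; Tm = 2·10 + 4·11 = 64°C ✓; longest run = 4, exceeds 3 ✗ — fails.
F3 (20 nt, A=3 T=8 G=4 C=5): GC 9/20 = 45.0%, outside 45.8–62.4% ✗; 3' end CT has 1 G/C ✓; Tm = 2·11 + 4·9 = 58°C ✓; longest run = 2 ✓ — fails.
F4 (18 nt, A=3 T=4 G=7 C=4): GC 11/18 = 61.1% ✓; 3' end GG has 2 G/C ✓; Tm = 2·7 + 4·11 = 58°C ✓; longest run = 2 ✓ — passes.
F5 (23 nt, A=5 T=3 G=8 C=7): GC 15/23 = 65.2%, outside 45.8–62.4% ✗; 3' end CC has 2 G/C ✓; Tm = 2·8 + 4·15 = 76°C, outside 56–73°C ✗; longest run = 3 ✓ — fails.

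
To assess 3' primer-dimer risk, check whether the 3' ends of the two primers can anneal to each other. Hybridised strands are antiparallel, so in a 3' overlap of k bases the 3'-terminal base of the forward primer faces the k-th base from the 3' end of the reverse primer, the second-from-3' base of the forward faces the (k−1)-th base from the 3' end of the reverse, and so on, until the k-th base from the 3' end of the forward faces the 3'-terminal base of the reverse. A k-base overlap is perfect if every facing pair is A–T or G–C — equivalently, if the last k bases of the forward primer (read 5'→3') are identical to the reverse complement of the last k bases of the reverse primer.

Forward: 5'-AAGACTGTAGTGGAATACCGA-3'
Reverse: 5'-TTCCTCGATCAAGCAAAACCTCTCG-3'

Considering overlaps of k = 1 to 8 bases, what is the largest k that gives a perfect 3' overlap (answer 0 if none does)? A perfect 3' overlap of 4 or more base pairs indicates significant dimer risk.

Longest perfect overlap: 3 complementary base pairs; below the dimer-risk threshold (threshold 4).

Last 8 bases (5'→3') — forward …AATACCGA, reverse …ACCTCTCG.
Reverse complement of the reverse primer's last 8 bases: CGAGAGGT; its first k bases are the reverse complement of the reverse primer's last k bases, so a perfect k-base overlap needs the forward primer's last k bases to equal them.
Comparing (forward last k vs required): k=1: A vs C ✗; k=2: GA vs CG ✗; k=3: CGA vs CGA ✓; k=4: CCGA vs CGAG ✗; k=5: ACCGA vs CGAGA ✗; k=6: TACCGA vs CGAGAG ✗; k=7: ATACCGA vs CGAGAGG ✗; k=8: AATACCGA vs CGAGAGGT ✗.
Only k = 3 is perfect, so the longest perfect 3' overlap is 3.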